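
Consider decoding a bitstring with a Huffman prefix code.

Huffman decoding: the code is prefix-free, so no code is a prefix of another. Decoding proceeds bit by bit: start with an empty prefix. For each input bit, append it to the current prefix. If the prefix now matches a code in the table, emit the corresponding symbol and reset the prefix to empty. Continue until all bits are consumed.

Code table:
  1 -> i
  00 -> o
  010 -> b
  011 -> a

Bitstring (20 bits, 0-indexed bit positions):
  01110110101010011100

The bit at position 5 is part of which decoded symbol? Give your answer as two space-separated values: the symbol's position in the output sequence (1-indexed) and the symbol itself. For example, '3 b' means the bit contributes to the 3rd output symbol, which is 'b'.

Answer: 3 a

Derivation:
Bit 0: prefix='0' (no match yet)
Bit 1: prefix='01' (no match yet)
Bit 2: prefix='011' -> emit 'a', reset
Bit 3: prefix='1' -> emit 'i', reset
Bit 4: prefix='0' (no match yet)
Bit 5: prefix='01' (no match yet)
Bit 6: prefix='011' -> emit 'a', reset
Bit 7: prefix='0' (no match yet)
Bit 8: prefix='01' (no match yet)
Bit 9: prefix='010' -> emit 'b', reset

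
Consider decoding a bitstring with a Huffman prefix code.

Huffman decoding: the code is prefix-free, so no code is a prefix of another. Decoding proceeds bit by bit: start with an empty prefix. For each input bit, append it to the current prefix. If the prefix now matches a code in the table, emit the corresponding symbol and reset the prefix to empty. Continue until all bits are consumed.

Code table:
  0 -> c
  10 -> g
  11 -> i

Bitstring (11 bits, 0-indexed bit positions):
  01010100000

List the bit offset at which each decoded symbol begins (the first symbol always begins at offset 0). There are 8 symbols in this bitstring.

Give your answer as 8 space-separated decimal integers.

Answer: 0 1 3 5 7 8 9 10

Derivation:
Bit 0: prefix='0' -> emit 'c', reset
Bit 1: prefix='1' (no match yet)
Bit 2: prefix='10' -> emit 'g', reset
Bit 3: prefix='1' (no match yet)
Bit 4: prefix='10' -> emit 'g', reset
Bit 5: prefix='1' (no match yet)
Bit 6: prefix='10' -> emit 'g', reset
Bit 7: prefix='0' -> emit 'c', reset
Bit 8: prefix='0' -> emit 'c', reset
Bit 9: prefix='0' -> emit 'c', reset
Bit 10: prefix='0' -> emit 'c', reset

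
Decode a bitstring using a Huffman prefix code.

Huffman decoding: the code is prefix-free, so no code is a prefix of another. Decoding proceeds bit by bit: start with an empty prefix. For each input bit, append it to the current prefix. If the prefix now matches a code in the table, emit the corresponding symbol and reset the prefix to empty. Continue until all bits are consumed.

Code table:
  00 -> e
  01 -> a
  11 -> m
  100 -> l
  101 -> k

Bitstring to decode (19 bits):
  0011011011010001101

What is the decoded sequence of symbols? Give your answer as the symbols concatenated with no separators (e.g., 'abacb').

Bit 0: prefix='0' (no match yet)
Bit 1: prefix='00' -> emit 'e', reset
Bit 2: prefix='1' (no match yet)
Bit 3: prefix='11' -> emit 'm', reset
Bit 4: prefix='0' (no match yet)
Bit 5: prefix='01' -> emit 'a', reset
Bit 6: prefix='1' (no match yet)
Bit 7: prefix='10' (no match yet)
Bit 8: prefix='101' -> emit 'k', reset
Bit 9: prefix='1' (no match yet)
Bit 10: prefix='10' (no match yet)
Bit 11: prefix='101' -> emit 'k', reset
Bit 12: prefix='0' (no match yet)
Bit 13: prefix='00' -> emit 'e', reset
Bit 14: prefix='0' (no match yet)
Bit 15: prefix='01' -> emit 'a', reset
Bit 16: prefix='1' (no match yet)
Bit 17: prefix='10' (no match yet)
Bit 18: prefix='101' -> emit 'k', reset

Answer: emakkeak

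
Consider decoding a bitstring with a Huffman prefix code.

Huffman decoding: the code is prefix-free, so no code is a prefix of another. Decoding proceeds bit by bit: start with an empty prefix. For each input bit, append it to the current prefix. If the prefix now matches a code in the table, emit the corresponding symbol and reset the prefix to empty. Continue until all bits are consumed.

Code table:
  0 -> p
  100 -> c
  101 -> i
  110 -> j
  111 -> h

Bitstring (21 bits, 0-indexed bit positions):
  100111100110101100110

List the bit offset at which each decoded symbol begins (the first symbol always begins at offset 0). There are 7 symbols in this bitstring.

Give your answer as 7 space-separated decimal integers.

Answer: 0 3 6 9 12 15 18

Derivation:
Bit 0: prefix='1' (no match yet)
Bit 1: prefix='10' (no match yet)
Bit 2: prefix='100' -> emit 'c', reset
Bit 3: prefix='1' (no match yet)
Bit 4: prefix='11' (no match yet)
Bit 5: prefix='111' -> emit 'h', reset
Bit 6: prefix='1' (no match yet)
Bit 7: prefix='10' (no match yet)
Bit 8: prefix='100' -> emit 'c', reset
Bit 9: prefix='1' (no match yet)
Bit 10: prefix='11' (no match yet)
Bit 11: prefix='110' -> emit 'j', reset
Bit 12: prefix='1' (no match yet)
Bit 13: prefix='10' (no match yet)
Bit 14: prefix='101' -> emit 'i', reset
Bit 15: prefix='1' (no match yet)
Bit 16: prefix='10' (no match yet)
Bit 17: prefix='100' -> emit 'c', reset
Bit 18: prefix='1' (no match yet)
Bit 19: prefix='11' (no match yet)
Bit 20: prefix='110' -> emit 'j', reset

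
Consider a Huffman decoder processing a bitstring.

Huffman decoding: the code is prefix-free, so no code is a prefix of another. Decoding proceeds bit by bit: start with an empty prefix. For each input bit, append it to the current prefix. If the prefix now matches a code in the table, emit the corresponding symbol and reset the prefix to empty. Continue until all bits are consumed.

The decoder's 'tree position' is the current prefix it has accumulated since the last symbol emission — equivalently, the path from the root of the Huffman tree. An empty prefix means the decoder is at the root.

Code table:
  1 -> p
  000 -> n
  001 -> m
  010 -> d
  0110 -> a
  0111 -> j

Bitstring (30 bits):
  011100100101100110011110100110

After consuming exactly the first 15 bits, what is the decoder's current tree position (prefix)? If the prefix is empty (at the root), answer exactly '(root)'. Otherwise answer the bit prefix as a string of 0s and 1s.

Answer: 0

Derivation:
Bit 0: prefix='0' (no match yet)
Bit 1: prefix='01' (no match yet)
Bit 2: prefix='011' (no match yet)
Bit 3: prefix='0111' -> emit 'j', reset
Bit 4: prefix='0' (no match yet)
Bit 5: prefix='00' (no match yet)
Bit 6: prefix='001' -> emit 'm', reset
Bit 7: prefix='0' (no match yet)
Bit 8: prefix='00' (no match yet)
Bit 9: prefix='001' -> emit 'm', reset
Bit 10: prefix='0' (no match yet)
Bit 11: prefix='01' (no match yet)
Bit 12: prefix='011' (no match yet)
Bit 13: prefix='0110' -> emit 'a', reset
Bit 14: prefix='0' (no match yet)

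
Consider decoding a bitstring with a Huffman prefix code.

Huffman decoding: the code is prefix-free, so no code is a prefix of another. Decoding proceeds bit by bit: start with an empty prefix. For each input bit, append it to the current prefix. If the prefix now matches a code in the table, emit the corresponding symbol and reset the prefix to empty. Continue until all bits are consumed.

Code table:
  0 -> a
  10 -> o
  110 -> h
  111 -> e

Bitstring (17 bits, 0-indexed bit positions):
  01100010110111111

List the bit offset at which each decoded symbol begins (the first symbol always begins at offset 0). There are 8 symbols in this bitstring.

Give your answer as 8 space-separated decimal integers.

Answer: 0 1 4 5 6 8 11 14

Derivation:
Bit 0: prefix='0' -> emit 'a', reset
Bit 1: prefix='1' (no match yet)
Bit 2: prefix='11' (no match yet)
Bit 3: prefix='110' -> emit 'h', reset
Bit 4: prefix='0' -> emit 'a', reset
Bit 5: prefix='0' -> emit 'a', reset
Bit 6: prefix='1' (no match yet)
Bit 7: prefix='10' -> emit 'o', reset
Bit 8: prefix='1' (no match yet)
Bit 9: prefix='11' (no match yet)
Bit 10: prefix='110' -> emit 'h', reset
Bit 11: prefix='1' (no match yet)
Bit 12: prefix='11' (no match yet)
Bit 13: prefix='111' -> emit 'e', reset
Bit 14: prefix='1' (no match yet)
Bit 15: prefix='11' (no match yet)
Bit 16: prefix='111' -> emit 'e', reset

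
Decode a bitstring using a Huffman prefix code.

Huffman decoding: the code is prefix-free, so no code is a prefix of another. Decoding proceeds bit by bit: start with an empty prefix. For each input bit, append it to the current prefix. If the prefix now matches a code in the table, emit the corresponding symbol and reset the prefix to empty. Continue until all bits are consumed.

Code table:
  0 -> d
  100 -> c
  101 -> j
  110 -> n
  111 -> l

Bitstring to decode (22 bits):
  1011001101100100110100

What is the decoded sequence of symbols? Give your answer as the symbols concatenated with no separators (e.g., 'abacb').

Answer: jcnndcnc

Derivation:
Bit 0: prefix='1' (no match yet)
Bit 1: prefix='10' (no match yet)
Bit 2: prefix='101' -> emit 'j', reset
Bit 3: prefix='1' (no match yet)
Bit 4: prefix='10' (no match yet)
Bit 5: prefix='100' -> emit 'c', reset
Bit 6: prefix='1' (no match yet)
Bit 7: prefix='11' (no match yet)
Bit 8: prefix='110' -> emit 'n', reset
Bit 9: prefix='1' (no match yet)
Bit 10: prefix='11' (no match yet)
Bit 11: prefix='110' -> emit 'n', reset
Bit 12: prefix='0' -> emit 'd', reset
Bit 13: prefix='1' (no match yet)
Bit 14: prefix='10' (no match yet)
Bit 15: prefix='100' -> emit 'c', reset
Bit 16: prefix='1' (no match yet)
Bit 17: prefix='11' (no match yet)
Bit 18: prefix='110' -> emit 'n', reset
Bit 19: prefix='1' (no match yet)
Bit 20: prefix='10' (no match yet)
Bit 21: prefix='100' -> emit 'c', reset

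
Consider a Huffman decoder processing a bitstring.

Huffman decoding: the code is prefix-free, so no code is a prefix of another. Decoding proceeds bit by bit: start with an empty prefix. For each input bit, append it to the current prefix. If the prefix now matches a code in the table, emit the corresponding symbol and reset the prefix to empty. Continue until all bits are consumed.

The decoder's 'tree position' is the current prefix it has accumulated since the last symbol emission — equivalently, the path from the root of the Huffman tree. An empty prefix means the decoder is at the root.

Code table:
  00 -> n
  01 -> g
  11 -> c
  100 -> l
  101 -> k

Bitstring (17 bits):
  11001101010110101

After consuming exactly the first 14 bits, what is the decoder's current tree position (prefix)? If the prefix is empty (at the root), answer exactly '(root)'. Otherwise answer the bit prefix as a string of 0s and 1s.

Bit 0: prefix='1' (no match yet)
Bit 1: prefix='11' -> emit 'c', reset
Bit 2: prefix='0' (no match yet)
Bit 3: prefix='00' -> emit 'n', reset
Bit 4: prefix='1' (no match yet)
Bit 5: prefix='11' -> emit 'c', reset
Bit 6: prefix='0' (no match yet)
Bit 7: prefix='01' -> emit 'g', reset
Bit 8: prefix='0' (no match yet)
Bit 9: prefix='01' -> emit 'g', reset
Bit 10: prefix='0' (no match yet)
Bit 11: prefix='01' -> emit 'g', reset
Bit 12: prefix='1' (no match yet)
Bit 13: prefix='10' (no match yet)

Answer: 10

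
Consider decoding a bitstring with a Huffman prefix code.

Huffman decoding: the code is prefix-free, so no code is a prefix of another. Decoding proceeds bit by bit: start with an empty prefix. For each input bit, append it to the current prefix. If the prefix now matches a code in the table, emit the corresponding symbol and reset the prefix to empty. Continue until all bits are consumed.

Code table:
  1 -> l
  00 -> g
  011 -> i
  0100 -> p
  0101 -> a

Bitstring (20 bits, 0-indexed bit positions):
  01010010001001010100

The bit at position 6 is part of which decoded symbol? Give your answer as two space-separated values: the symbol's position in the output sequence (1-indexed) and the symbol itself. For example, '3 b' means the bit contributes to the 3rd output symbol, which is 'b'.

Bit 0: prefix='0' (no match yet)
Bit 1: prefix='01' (no match yet)
Bit 2: prefix='010' (no match yet)
Bit 3: prefix='0101' -> emit 'a', reset
Bit 4: prefix='0' (no match yet)
Bit 5: prefix='00' -> emit 'g', reset
Bit 6: prefix='1' -> emit 'l', reset
Bit 7: prefix='0' (no match yet)
Bit 8: prefix='00' -> emit 'g', reset
Bit 9: prefix='0' (no match yet)
Bit 10: prefix='01' (no match yet)

Answer: 3 l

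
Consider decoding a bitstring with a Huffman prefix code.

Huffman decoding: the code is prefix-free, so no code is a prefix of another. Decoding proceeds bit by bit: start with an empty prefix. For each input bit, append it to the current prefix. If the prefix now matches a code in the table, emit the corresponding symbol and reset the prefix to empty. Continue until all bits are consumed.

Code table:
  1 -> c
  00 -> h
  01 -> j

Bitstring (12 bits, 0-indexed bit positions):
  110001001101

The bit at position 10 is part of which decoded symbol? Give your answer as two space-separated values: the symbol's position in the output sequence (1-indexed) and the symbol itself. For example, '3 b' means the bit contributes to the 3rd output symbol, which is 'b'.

Bit 0: prefix='1' -> emit 'c', reset
Bit 1: prefix='1' -> emit 'c', reset
Bit 2: prefix='0' (no match yet)
Bit 3: prefix='00' -> emit 'h', reset
Bit 4: prefix='0' (no match yet)
Bit 5: prefix='01' -> emit 'j', reset
Bit 6: prefix='0' (no match yet)
Bit 7: prefix='00' -> emit 'h', reset
Bit 8: prefix='1' -> emit 'c', reset
Bit 9: prefix='1' -> emit 'c', reset
Bit 10: prefix='0' (no match yet)
Bit 11: prefix='01' -> emit 'j', reset

Answer: 8 j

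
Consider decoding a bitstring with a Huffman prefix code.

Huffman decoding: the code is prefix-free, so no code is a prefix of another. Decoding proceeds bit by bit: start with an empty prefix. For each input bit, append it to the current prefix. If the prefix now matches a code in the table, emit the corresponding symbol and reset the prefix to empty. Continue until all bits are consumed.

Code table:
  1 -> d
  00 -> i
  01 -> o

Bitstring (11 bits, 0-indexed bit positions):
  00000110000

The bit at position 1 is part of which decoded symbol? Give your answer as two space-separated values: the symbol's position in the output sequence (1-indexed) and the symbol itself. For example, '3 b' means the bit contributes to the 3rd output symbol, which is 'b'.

Answer: 1 i

Derivation:
Bit 0: prefix='0' (no match yet)
Bit 1: prefix='00' -> emit 'i', reset
Bit 2: prefix='0' (no match yet)
Bit 3: prefix='00' -> emit 'i', reset
Bit 4: prefix='0' (no match yet)
Bit 5: prefix='01' -> emit 'o', reset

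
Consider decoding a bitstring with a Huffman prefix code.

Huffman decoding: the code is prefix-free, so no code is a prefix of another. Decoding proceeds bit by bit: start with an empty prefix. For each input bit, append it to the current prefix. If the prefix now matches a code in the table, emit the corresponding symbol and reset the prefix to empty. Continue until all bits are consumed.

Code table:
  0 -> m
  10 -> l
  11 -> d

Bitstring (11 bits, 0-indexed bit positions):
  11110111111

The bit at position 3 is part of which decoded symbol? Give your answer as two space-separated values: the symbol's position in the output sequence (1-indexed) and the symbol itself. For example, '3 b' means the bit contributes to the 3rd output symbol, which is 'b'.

Answer: 2 d

Derivation:
Bit 0: prefix='1' (no match yet)
Bit 1: prefix='11' -> emit 'd', reset
Bit 2: prefix='1' (no match yet)
Bit 3: prefix='11' -> emit 'd', reset
Bit 4: prefix='0' -> emit 'm', reset
Bit 5: prefix='1' (no match yet)
Bit 6: prefix='11' -> emit 'd', reset
Bit 7: prefix='1' (no match yet)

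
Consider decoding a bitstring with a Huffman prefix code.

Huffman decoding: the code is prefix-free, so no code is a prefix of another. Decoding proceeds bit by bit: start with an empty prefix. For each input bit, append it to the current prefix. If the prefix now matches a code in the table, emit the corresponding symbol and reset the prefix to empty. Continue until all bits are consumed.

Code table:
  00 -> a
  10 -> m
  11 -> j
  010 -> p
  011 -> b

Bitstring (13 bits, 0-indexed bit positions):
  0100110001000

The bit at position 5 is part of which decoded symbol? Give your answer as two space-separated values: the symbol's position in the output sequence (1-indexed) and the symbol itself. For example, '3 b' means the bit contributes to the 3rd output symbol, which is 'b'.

Bit 0: prefix='0' (no match yet)
Bit 1: prefix='01' (no match yet)
Bit 2: prefix='010' -> emit 'p', reset
Bit 3: prefix='0' (no match yet)
Bit 4: prefix='01' (no match yet)
Bit 5: prefix='011' -> emit 'b', reset
Bit 6: prefix='0' (no match yet)
Bit 7: prefix='00' -> emit 'a', reset
Bit 8: prefix='0' (no match yet)
Bit 9: prefix='01' (no match yet)

Answer: 2 b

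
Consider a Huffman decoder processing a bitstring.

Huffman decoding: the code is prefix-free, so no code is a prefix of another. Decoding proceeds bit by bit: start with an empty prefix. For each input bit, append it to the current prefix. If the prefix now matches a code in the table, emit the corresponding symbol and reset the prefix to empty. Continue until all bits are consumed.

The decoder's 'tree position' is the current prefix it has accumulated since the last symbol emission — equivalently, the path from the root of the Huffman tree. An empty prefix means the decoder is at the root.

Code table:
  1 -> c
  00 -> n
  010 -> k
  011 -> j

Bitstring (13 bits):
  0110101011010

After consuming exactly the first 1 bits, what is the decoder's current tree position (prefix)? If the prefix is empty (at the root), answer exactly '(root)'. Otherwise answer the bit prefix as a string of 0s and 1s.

Answer: 0

Derivation:
Bit 0: prefix='0' (no match yet)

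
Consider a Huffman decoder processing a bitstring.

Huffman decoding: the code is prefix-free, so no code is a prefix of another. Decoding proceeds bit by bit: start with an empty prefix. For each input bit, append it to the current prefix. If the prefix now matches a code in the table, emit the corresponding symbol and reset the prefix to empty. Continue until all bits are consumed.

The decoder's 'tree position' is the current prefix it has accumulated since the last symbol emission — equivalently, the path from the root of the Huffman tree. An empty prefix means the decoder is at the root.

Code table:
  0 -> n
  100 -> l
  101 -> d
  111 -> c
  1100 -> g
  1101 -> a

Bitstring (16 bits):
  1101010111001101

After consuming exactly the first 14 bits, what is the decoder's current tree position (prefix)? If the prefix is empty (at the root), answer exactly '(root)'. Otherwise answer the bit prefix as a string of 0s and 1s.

Answer: 11

Derivation:
Bit 0: prefix='1' (no match yet)
Bit 1: prefix='11' (no match yet)
Bit 2: prefix='110' (no match yet)
Bit 3: prefix='1101' -> emit 'a', reset
Bit 4: prefix='0' -> emit 'n', reset
Bit 5: prefix='1' (no match yet)
Bit 6: prefix='10' (no match yet)
Bit 7: prefix='101' -> emit 'd', reset
Bit 8: prefix='1' (no match yet)
Bit 9: prefix='11' (no match yet)
Bit 10: prefix='110' (no match yet)
Bit 11: prefix='1100' -> emit 'g', reset
Bit 12: prefix='1' (no match yet)
Bit 13: prefix='11' (no match yet)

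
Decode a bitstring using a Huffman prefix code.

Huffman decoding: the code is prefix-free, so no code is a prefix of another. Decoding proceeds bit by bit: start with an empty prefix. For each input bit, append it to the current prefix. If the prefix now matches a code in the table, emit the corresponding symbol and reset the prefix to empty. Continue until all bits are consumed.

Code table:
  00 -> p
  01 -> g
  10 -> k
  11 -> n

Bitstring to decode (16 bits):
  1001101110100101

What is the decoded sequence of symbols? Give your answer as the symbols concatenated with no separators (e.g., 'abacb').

Answer: kgknkkgg

Derivation:
Bit 0: prefix='1' (no match yet)
Bit 1: prefix='10' -> emit 'k', reset
Bit 2: prefix='0' (no match yet)
Bit 3: prefix='01' -> emit 'g', reset
Bit 4: prefix='1' (no match yet)
Bit 5: prefix='10' -> emit 'k', reset
Bit 6: prefix='1' (no match yet)
Bit 7: prefix='11' -> emit 'n', reset
Bit 8: prefix='1' (no match yet)
Bit 9: prefix='10' -> emit 'k', reset
Bit 10: prefix='1' (no match yet)
Bit 11: prefix='10' -> emit 'k', reset
Bit 12: prefix='0' (no match yet)
Bit 13: prefix='01' -> emit 'g', reset
Bit 14: prefix='0' (no match yet)
Bit 15: prefix='01' -> emit 'g', reset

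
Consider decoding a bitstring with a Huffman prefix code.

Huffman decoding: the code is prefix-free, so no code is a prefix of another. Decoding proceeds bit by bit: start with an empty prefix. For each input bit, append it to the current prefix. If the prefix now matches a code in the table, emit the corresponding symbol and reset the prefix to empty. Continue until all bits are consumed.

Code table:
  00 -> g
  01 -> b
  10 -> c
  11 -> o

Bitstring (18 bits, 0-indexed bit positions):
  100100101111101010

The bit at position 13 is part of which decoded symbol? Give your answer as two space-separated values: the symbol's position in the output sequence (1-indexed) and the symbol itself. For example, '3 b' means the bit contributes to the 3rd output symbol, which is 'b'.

Bit 0: prefix='1' (no match yet)
Bit 1: prefix='10' -> emit 'c', reset
Bit 2: prefix='0' (no match yet)
Bit 3: prefix='01' -> emit 'b', reset
Bit 4: prefix='0' (no match yet)
Bit 5: prefix='00' -> emit 'g', reset
Bit 6: prefix='1' (no match yet)
Bit 7: prefix='10' -> emit 'c', reset
Bit 8: prefix='1' (no match yet)
Bit 9: prefix='11' -> emit 'o', reset
Bit 10: prefix='1' (no match yet)
Bit 11: prefix='11' -> emit 'o', reset
Bit 12: prefix='1' (no match yet)
Bit 13: prefix='10' -> emit 'c', reset
Bit 14: prefix='1' (no match yet)
Bit 15: prefix='10' -> emit 'c', reset
Bit 16: prefix='1' (no match yet)
Bit 17: prefix='10' -> emit 'c', reset

Answer: 7 c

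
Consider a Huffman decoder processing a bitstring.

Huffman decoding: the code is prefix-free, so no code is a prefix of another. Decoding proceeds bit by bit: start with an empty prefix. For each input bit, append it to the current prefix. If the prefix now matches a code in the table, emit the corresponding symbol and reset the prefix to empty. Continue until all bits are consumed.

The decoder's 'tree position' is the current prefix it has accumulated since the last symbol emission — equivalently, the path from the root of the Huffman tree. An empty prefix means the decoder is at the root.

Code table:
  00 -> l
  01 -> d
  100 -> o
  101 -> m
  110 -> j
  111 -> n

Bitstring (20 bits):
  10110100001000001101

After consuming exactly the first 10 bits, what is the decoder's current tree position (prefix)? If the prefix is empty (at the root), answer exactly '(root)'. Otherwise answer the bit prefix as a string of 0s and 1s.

Bit 0: prefix='1' (no match yet)
Bit 1: prefix='10' (no match yet)
Bit 2: prefix='101' -> emit 'm', reset
Bit 3: prefix='1' (no match yet)
Bit 4: prefix='10' (no match yet)
Bit 5: prefix='101' -> emit 'm', reset
Bit 6: prefix='0' (no match yet)
Bit 7: prefix='00' -> emit 'l', reset
Bit 8: prefix='0' (no match yet)
Bit 9: prefix='00' -> emit 'l', reset

Answer: (root)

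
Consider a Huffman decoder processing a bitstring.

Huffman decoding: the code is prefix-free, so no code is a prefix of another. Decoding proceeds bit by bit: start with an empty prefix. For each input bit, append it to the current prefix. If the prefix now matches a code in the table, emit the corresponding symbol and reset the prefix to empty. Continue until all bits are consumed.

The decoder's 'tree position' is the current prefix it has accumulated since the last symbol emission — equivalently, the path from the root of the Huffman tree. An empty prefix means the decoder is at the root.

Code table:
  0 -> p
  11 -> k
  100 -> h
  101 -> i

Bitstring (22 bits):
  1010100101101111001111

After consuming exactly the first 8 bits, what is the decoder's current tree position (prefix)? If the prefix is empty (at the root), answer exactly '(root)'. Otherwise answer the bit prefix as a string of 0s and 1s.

Answer: 1

Derivation:
Bit 0: prefix='1' (no match yet)
Bit 1: prefix='10' (no match yet)
Bit 2: prefix='101' -> emit 'i', reset
Bit 3: prefix='0' -> emit 'p', reset
Bit 4: prefix='1' (no match yet)
Bit 5: prefix='10' (no match yet)
Bit 6: prefix='100' -> emit 'h', reset
Bit 7: prefix='1' (no match yet)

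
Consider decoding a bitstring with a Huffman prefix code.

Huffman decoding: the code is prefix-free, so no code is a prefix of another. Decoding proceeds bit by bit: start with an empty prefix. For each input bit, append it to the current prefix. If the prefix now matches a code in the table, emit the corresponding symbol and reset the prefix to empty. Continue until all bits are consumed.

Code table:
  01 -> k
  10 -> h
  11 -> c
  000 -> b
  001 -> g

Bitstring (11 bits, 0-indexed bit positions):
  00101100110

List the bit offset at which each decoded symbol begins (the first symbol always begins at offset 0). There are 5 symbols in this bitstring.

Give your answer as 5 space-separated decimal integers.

Bit 0: prefix='0' (no match yet)
Bit 1: prefix='00' (no match yet)
Bit 2: prefix='001' -> emit 'g', reset
Bit 3: prefix='0' (no match yet)
Bit 4: prefix='01' -> emit 'k', reset
Bit 5: prefix='1' (no match yet)
Bit 6: prefix='10' -> emit 'h', reset
Bit 7: prefix='0' (no match yet)
Bit 8: prefix='01' -> emit 'k', reset
Bit 9: prefix='1' (no match yet)
Bit 10: prefix='10' -> emit 'h', reset

Answer: 0 3 5 7 9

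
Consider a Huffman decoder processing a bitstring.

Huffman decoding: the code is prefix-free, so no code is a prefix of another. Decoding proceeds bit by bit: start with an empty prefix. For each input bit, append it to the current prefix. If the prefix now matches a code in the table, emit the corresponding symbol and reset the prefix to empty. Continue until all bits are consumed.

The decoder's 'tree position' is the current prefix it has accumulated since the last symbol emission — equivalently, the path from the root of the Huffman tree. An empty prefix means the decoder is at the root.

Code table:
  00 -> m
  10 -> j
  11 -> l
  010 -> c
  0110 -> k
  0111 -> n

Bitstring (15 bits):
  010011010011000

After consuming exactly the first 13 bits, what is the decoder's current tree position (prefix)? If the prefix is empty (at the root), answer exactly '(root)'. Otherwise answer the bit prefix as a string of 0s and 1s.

Bit 0: prefix='0' (no match yet)
Bit 1: prefix='01' (no match yet)
Bit 2: prefix='010' -> emit 'c', reset
Bit 3: prefix='0' (no match yet)
Bit 4: prefix='01' (no match yet)
Bit 5: prefix='011' (no match yet)
Bit 6: prefix='0110' -> emit 'k', reset
Bit 7: prefix='1' (no match yet)
Bit 8: prefix='10' -> emit 'j', reset
Bit 9: prefix='0' (no match yet)
Bit 10: prefix='01' (no match yet)
Bit 11: prefix='011' (no match yet)
Bit 12: prefix='0110' -> emit 'k', reset

Answer: (root)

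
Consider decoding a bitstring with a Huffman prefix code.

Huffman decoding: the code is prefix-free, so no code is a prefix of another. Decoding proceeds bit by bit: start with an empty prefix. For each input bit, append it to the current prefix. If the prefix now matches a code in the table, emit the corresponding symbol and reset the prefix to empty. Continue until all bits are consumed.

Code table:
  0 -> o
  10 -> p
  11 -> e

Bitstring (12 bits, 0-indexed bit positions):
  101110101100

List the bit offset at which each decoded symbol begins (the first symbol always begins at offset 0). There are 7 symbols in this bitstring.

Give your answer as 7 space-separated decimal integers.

Bit 0: prefix='1' (no match yet)
Bit 1: prefix='10' -> emit 'p', reset
Bit 2: prefix='1' (no match yet)
Bit 3: prefix='11' -> emit 'e', reset
Bit 4: prefix='1' (no match yet)
Bit 5: prefix='10' -> emit 'p', reset
Bit 6: prefix='1' (no match yet)
Bit 7: prefix='10' -> emit 'p', reset
Bit 8: prefix='1' (no match yet)
Bit 9: prefix='11' -> emit 'e', reset
Bit 10: prefix='0' -> emit 'o', reset
Bit 11: prefix='0' -> emit 'o', reset

Answer: 0 2 4 6 8 10 11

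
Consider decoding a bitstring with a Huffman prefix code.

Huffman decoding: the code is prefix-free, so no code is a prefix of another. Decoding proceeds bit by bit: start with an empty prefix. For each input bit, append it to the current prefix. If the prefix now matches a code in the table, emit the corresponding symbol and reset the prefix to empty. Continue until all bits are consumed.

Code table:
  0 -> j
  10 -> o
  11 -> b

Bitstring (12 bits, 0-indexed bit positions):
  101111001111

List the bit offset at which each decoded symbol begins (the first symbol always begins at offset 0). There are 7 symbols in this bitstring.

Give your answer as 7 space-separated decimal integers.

Bit 0: prefix='1' (no match yet)
Bit 1: prefix='10' -> emit 'o', reset
Bit 2: prefix='1' (no match yet)
Bit 3: prefix='11' -> emit 'b', reset
Bit 4: prefix='1' (no match yet)
Bit 5: prefix='11' -> emit 'b', reset
Bit 6: prefix='0' -> emit 'j', reset
Bit 7: prefix='0' -> emit 'j', reset
Bit 8: prefix='1' (no match yet)
Bit 9: prefix='11' -> emit 'b', reset
Bit 10: prefix='1' (no match yet)
Bit 11: prefix='11' -> emit 'b', reset

Answer: 0 2 4 6 7 8 10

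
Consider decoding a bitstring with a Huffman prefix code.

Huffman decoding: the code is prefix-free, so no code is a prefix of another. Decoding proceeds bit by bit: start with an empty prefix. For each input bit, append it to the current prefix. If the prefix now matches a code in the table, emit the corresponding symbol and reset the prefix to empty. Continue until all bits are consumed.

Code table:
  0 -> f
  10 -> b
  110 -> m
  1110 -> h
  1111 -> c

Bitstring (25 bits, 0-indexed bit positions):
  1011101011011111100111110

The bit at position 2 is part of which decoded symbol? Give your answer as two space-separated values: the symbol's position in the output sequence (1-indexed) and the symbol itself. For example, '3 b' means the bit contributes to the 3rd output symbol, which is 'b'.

Answer: 2 h

Derivation:
Bit 0: prefix='1' (no match yet)
Bit 1: prefix='10' -> emit 'b', reset
Bit 2: prefix='1' (no match yet)
Bit 3: prefix='11' (no match yet)
Bit 4: prefix='111' (no match yet)
Bit 5: prefix='1110' -> emit 'h', reset
Bit 6: prefix='1' (no match yet)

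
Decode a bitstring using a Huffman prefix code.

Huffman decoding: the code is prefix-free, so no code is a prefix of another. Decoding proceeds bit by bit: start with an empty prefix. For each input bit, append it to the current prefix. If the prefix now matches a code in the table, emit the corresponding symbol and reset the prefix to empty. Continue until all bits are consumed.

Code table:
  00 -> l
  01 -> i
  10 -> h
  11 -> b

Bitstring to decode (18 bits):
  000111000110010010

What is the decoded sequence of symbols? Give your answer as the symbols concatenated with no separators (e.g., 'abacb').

Answer: liblihilh

Derivation:
Bit 0: prefix='0' (no match yet)
Bit 1: prefix='00' -> emit 'l', reset
Bit 2: prefix='0' (no match yet)
Bit 3: prefix='01' -> emit 'i', reset
Bit 4: prefix='1' (no match yet)
Bit 5: prefix='11' -> emit 'b', reset
Bit 6: prefix='0' (no match yet)
Bit 7: prefix='00' -> emit 'l', reset
Bit 8: prefix='0' (no match yet)
Bit 9: prefix='01' -> emit 'i', reset
Bit 10: prefix='1' (no match yet)
Bit 11: prefix='10' -> emit 'h', reset
Bit 12: prefix='0' (no match yet)
Bit 13: prefix='01' -> emit 'i', reset
Bit 14: prefix='0' (no match yet)
Bit 15: prefix='00' -> emit 'l', reset
Bit 16: prefix='1' (no match yet)
Bit 17: prefix='10' -> emit 'h', reset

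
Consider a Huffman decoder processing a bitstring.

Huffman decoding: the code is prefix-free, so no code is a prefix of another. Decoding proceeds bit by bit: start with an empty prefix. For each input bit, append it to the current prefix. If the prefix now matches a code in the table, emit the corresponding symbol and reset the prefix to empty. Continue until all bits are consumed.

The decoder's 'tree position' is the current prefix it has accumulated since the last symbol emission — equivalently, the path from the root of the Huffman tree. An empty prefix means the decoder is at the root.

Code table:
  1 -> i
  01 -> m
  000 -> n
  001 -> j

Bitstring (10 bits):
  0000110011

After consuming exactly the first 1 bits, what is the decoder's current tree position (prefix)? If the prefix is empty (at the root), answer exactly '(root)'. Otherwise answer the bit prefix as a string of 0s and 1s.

Bit 0: prefix='0' (no match yet)

Answer: 0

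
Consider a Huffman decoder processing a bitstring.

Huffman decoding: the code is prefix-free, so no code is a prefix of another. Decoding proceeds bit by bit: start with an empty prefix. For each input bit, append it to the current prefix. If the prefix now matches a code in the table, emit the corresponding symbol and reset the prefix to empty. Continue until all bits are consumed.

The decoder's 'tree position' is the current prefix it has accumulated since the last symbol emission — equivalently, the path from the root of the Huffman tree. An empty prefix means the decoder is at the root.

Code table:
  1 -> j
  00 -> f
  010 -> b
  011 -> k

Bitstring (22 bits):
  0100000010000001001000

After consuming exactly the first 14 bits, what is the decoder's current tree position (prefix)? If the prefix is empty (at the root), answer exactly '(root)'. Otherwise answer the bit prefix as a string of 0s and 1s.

Bit 0: prefix='0' (no match yet)
Bit 1: prefix='01' (no match yet)
Bit 2: prefix='010' -> emit 'b', reset
Bit 3: prefix='0' (no match yet)
Bit 4: prefix='00' -> emit 'f', reset
Bit 5: prefix='0' (no match yet)
Bit 6: prefix='00' -> emit 'f', reset
Bit 7: prefix='0' (no match yet)
Bit 8: prefix='01' (no match yet)
Bit 9: prefix='010' -> emit 'b', reset
Bit 10: prefix='0' (no match yet)
Bit 11: prefix='00' -> emit 'f', reset
Bit 12: prefix='0' (no match yet)
Bit 13: prefix='00' -> emit 'f', reset

Answer: (root)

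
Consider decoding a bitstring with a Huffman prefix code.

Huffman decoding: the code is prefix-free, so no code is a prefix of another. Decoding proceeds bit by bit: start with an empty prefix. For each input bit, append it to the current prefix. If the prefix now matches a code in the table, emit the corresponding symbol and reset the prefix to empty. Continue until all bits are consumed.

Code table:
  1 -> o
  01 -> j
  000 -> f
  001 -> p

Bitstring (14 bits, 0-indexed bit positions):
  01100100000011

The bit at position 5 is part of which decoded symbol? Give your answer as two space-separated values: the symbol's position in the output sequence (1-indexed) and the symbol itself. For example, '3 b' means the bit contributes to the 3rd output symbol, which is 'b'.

Answer: 3 p

Derivation:
Bit 0: prefix='0' (no match yet)
Bit 1: prefix='01' -> emit 'j', reset
Bit 2: prefix='1' -> emit 'o', reset
Bit 3: prefix='0' (no match yet)
Bit 4: prefix='00' (no match yet)
Bit 5: prefix='001' -> emit 'p', reset
Bit 6: prefix='0' (no match yet)
Bit 7: prefix='00' (no match yet)
Bit 8: prefix='000' -> emit 'f', reset
Bit 9: prefix='0' (no match yet)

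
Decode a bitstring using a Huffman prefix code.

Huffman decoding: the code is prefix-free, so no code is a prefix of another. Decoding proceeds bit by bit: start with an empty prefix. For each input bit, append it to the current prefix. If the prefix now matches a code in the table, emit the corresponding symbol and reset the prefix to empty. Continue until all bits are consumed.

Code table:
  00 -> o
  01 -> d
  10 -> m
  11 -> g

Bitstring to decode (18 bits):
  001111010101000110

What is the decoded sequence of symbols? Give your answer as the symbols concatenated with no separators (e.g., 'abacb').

Bit 0: prefix='0' (no match yet)
Bit 1: prefix='00' -> emit 'o', reset
Bit 2: prefix='1' (no match yet)
Bit 3: prefix='11' -> emit 'g', reset
Bit 4: prefix='1' (no match yet)
Bit 5: prefix='11' -> emit 'g', reset
Bit 6: prefix='0' (no match yet)
Bit 7: prefix='01' -> emit 'd', reset
Bit 8: prefix='0' (no match yet)
Bit 9: prefix='01' -> emit 'd', reset
Bit 10: prefix='0' (no match yet)
Bit 11: prefix='01' -> emit 'd', reset
Bit 12: prefix='0' (no match yet)
Bit 13: prefix='00' -> emit 'o', reset
Bit 14: prefix='0' (no match yet)
Bit 15: prefix='01' -> emit 'd', reset
Bit 16: prefix='1' (no match yet)
Bit 17: prefix='10' -> emit 'm', reset

Answer: oggdddodm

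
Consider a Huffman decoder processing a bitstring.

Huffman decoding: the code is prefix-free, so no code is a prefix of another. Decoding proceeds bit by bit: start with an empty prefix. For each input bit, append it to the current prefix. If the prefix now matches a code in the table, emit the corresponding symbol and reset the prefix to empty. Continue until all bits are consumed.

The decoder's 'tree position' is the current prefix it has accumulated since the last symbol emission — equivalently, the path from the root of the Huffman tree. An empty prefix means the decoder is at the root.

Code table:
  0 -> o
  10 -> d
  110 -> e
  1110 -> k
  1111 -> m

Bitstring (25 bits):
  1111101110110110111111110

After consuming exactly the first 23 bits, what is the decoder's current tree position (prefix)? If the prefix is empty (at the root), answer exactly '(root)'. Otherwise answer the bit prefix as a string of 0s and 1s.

Answer: 111

Derivation:
Bit 0: prefix='1' (no match yet)
Bit 1: prefix='11' (no match yet)
Bit 2: prefix='111' (no match yet)
Bit 3: prefix='1111' -> emit 'm', reset
Bit 4: prefix='1' (no match yet)
Bit 5: prefix='10' -> emit 'd', reset
Bit 6: prefix='1' (no match yet)
Bit 7: prefix='11' (no match yet)
Bit 8: prefix='111' (no match yet)
Bit 9: prefix='1110' -> emit 'k', reset
Bit 10: prefix='1' (no match yet)
Bit 11: prefix='11' (no match yet)
Bit 12: prefix='110' -> emit 'e', reset
Bit 13: prefix='1' (no match yet)
Bit 14: prefix='11' (no match yet)
Bit 15: prefix='110' -> emit 'e', reset
Bit 16: prefix='1' (no match yet)
Bit 17: prefix='11' (no match yet)
Bit 18: prefix='111' (no match yet)
Bit 19: prefix='1111' -> emit 'm', reset
Bit 20: prefix='1' (no match yet)
Bit 21: prefix='11' (no match yet)
Bit 22: prefix='111' (no match yet)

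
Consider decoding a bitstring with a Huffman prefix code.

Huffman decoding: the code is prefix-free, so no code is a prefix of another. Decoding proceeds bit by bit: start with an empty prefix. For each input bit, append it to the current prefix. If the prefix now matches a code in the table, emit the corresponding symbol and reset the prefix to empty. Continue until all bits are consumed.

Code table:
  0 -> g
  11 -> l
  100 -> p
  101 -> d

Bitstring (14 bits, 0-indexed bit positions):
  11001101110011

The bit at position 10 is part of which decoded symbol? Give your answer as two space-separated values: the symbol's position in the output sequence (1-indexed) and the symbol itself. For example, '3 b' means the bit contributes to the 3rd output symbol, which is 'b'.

Bit 0: prefix='1' (no match yet)
Bit 1: prefix='11' -> emit 'l', reset
Bit 2: prefix='0' -> emit 'g', reset
Bit 3: prefix='0' -> emit 'g', reset
Bit 4: prefix='1' (no match yet)
Bit 5: prefix='11' -> emit 'l', reset
Bit 6: prefix='0' -> emit 'g', reset
Bit 7: prefix='1' (no match yet)
Bit 8: prefix='11' -> emit 'l', reset
Bit 9: prefix='1' (no match yet)
Bit 10: prefix='10' (no match yet)
Bit 11: prefix='100' -> emit 'p', reset
Bit 12: prefix='1' (no match yet)
Bit 13: prefix='11' -> emit 'l', reset

Answer: 7 p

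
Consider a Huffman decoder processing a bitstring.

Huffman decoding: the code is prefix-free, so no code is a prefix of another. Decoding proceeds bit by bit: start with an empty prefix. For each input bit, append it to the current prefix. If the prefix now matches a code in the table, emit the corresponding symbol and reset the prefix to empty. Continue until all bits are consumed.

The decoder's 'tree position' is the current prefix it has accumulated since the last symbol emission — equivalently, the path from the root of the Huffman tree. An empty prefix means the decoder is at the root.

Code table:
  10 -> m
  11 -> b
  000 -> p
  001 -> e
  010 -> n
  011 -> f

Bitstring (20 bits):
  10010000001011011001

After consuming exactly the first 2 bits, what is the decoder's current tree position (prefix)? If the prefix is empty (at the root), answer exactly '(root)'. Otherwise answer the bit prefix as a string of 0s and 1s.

Bit 0: prefix='1' (no match yet)
Bit 1: prefix='10' -> emit 'm', reset

Answer: (root)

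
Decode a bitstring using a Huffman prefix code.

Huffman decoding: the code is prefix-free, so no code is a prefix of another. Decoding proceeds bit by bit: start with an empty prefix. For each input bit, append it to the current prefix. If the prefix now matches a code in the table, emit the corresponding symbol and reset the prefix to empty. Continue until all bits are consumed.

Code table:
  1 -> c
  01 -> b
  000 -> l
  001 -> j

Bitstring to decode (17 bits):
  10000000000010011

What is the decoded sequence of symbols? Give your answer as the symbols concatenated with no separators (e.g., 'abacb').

Bit 0: prefix='1' -> emit 'c', reset
Bit 1: prefix='0' (no match yet)
Bit 2: prefix='00' (no match yet)
Bit 3: prefix='000' -> emit 'l', reset
Bit 4: prefix='0' (no match yet)
Bit 5: prefix='00' (no match yet)
Bit 6: prefix='000' -> emit 'l', reset
Bit 7: prefix='0' (no match yet)
Bit 8: prefix='00' (no match yet)
Bit 9: prefix='000' -> emit 'l', reset
Bit 10: prefix='0' (no match yet)
Bit 11: prefix='00' (no match yet)
Bit 12: prefix='001' -> emit 'j', reset
Bit 13: prefix='0' (no match yet)
Bit 14: prefix='00' (no match yet)
Bit 15: prefix='001' -> emit 'j', reset
Bit 16: prefix='1' -> emit 'c', reset

Answer: cllljjc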